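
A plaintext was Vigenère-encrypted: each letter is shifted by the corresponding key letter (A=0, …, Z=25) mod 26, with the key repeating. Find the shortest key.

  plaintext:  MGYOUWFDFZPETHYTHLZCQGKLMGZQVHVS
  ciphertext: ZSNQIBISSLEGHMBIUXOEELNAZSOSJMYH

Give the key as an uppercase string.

  i= 0: Z-M = 13 → N
  i= 1: S-G = 12 → M
  i= 2: N-Y = 15 → P
  i= 3: Q-O =  2 → C
  i= 4: I-U = 14 → O
  i= 5: B-W =  5 → F
  i= 6: I-F =  3 → D
  i= 7: S-D = 15 → P
  i= 8: S-F = 13 → N
  i= 9: L-Z = 12 → M
  i=10: E-P = 15 → P
  i=11: G-E =  2 → C
  i=12: H-T = 14 → O
  i=13: M-H =  5 → F
  i=14: B-Y =  3 → D
  i=15: I-T = 15 → P
  i=16: U-H = 13 → N
  i=17: X-L = 12 → M
  i=18: O-Z = 15 → P
  i=19: E-C =  2 → C
  i=20: E-Q = 14 → O
  i=21: L-G =  5 → F
  i=22: N-K =  3 → D
  i=23: A-L = 15 → P
  i=24: Z-M = 13 → N
  i=25: S-G = 12 → M
  i=26: O-Z = 15 → P
  i=27: S-Q =  2 → C
  i=28: J-V = 14 → O
  i=29: M-H =  5 → F
  i=30: Y-V =  3 → D
  i=31: H-S = 15 → P
  shifts repeat with period 8: NMPCOFDP

NMPCOFDP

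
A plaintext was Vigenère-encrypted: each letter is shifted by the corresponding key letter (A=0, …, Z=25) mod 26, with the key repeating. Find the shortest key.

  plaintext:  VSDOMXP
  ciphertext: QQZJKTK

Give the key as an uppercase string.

VYW

  i= 0: Q-V = 21 → V
  i= 1: Q-S = 24 → Y
  i= 2: Z-D = 22 → W
  i= 3: J-O = 21 → V
  i= 4: K-M = 24 → Y
  i= 5: T-X = 22 → W
  i= 6: K-P = 21 → V
  shifts repeat with period 3: VYW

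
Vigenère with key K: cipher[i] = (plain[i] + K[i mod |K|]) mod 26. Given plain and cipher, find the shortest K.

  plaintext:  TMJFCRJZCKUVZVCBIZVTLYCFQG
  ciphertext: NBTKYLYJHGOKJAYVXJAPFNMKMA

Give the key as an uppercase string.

  i= 0: N-T = 20 → U
  i= 1: B-M = 15 → P
  i= 2: T-J = 10 → K
  i= 3: K-F =  5 → F
  i= 4: Y-C = 22 → W
  i= 5: L-R = 20 → U
  i= 6: Y-J = 15 → P
  i= 7: J-Z = 10 → K
  i= 8: H-C =  5 → F
  i= 9: G-K = 22 → W
  i=10: O-U = 20 → U
  i=11: K-V = 15 → P
  i=12: J-Z = 10 → K
  i=13: A-V =  5 → F
  i=14: Y-C = 22 → W
  i=15: V-B = 20 → U
  i=16: X-I = 15 → P
  i=17: J-Z = 10 → K
  i=18: A-V =  5 → F
  i=19: P-T = 22 → W
  i=20: F-L = 20 → U
  i=21: N-Y = 15 → P
  i=22: M-C = 10 → K
  i=23: K-F =  5 → F
  i=24: M-Q = 22 → W
  i=25: A-G = 20 → U
  shifts repeat with period 5: UPKFW

UPKFW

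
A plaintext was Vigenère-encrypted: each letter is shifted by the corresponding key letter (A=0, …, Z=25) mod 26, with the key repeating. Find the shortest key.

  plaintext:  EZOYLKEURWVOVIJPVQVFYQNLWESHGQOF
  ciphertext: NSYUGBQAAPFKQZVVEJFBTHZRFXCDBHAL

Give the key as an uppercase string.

JTKWVRMG

  i= 0: N-E =  9 → J
  i= 1: S-Z = 19 → T
  i= 2: Y-O = 10 → K
  i= 3: U-Y = 22 → W
  i= 4: G-L = 21 → V
  i= 5: B-K = 17 → R
  i= 6: Q-E = 12 → M
  i= 7: A-U =  6 → G
  i= 8: A-R =  9 → J
  i= 9: P-W = 19 → T
  i=10: F-V = 10 → K
  i=11: K-O = 22 → W
  i=12: Q-V = 21 → V
  i=13: Z-I = 17 → R
  i=14: V-J = 12 → M
  i=15: V-P =  6 → G
  i=16: E-V =  9 → J
  i=17: J-Q = 19 → T
  i=18: F-V = 10 → K
  i=19: B-F = 22 → W
  i=20: T-Y = 21 → V
  i=21: H-Q = 17 → R
  i=22: Z-N = 12 → M
  i=23: R-L =  6 → G
  i=24: F-W =  9 → J
  i=25: X-E = 19 → T
  i=26: C-S = 10 → K
  i=27: D-H = 22 → W
  i=28: B-G = 21 → V
  i=29: H-Q = 17 → R
  i=30: A-O = 12 → M
  i=31: L-F =  6 → G
  shifts repeat with period 8: JTKWVRMG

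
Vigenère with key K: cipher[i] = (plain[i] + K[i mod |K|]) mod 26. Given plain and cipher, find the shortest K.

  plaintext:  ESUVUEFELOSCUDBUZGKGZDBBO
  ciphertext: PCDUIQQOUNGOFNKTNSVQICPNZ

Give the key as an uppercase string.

  i= 0: P-E = 11 → L
  i= 1: C-S = 10 → K
  i= 2: D-U =  9 → J
  i= 3: U-V = 25 → Z
  i= 4: I-U = 14 → O
  i= 5: Q-E = 12 → M
  i= 6: Q-F = 11 → L
  i= 7: O-E = 10 → K
  i= 8: U-L =  9 → J
  i= 9: N-O = 25 → Z
  i=10: G-S = 14 → O
  i=11: O-C = 12 → M
  i=12: F-U = 11 → L
  i=13: N-D = 10 → K
  i=14: K-B =  9 → J
  i=15: T-U = 25 → Z
  i=16: N-Z = 14 → O
  i=17: S-G = 12 → M
  i=18: V-K = 11 → L
  i=19: Q-G = 10 → K
  i=20: I-Z =  9 → J
  i=21: C-D = 25 → Z
  i=22: P-B = 14 → O
  i=23: N-B = 12 → M
  i=24: Z-O = 11 → L
  shifts repeat with period 6: LKJZOM

LKJZOM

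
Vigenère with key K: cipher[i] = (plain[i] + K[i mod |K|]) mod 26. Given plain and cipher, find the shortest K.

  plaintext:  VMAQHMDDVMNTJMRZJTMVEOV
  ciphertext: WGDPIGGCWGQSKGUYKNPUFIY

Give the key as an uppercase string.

  i= 0: W-V =  1 → B
  i= 1: G-M = 20 → U
  i= 2: D-A =  3 → D
  i= 3: P-Q = 25 → Z
  i= 4: I-H =  1 → B
  i= 5: G-M = 20 → U
  i= 6: G-D =  3 → D
  i= 7: C-D = 25 → Z
  i= 8: W-V =  1 → B
  i= 9: G-M = 20 → U
  i=10: Q-N =  3 → D
  i=11: S-T = 25 → Z
  i=12: K-J =  1 → B
  i=13: G-M = 20 → U
  i=14: U-R =  3 → D
  i=15: Y-Z = 25 → Z
  i=16: K-J =  1 → B
  i=17: N-T = 20 → U
  i=18: P-M =  3 → D
  i=19: U-V = 25 → Z
  i=20: F-E =  1 → B
  i=21: I-O = 20 → U
  i=22: Y-V =  3 → D
  shifts repeat with period 4: BUDZ

BUDZ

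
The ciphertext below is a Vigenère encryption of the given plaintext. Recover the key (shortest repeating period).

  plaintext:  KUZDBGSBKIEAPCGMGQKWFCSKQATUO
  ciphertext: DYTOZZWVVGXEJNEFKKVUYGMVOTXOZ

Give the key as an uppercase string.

  i= 0: D-K = 19 → T
  i= 1: Y-U =  4 → E
  i= 2: T-Z = 20 → U
  i= 3: O-D = 11 → L
  i= 4: Z-B = 24 → Y
  i= 5: Z-G = 19 → T
  i= 6: W-S =  4 → E
  i= 7: V-B = 20 → U
  i= 8: V-K = 11 → L
  i= 9: G-I = 24 → Y
  i=10: X-E = 19 → T
  i=11: E-A =  4 → E
  i=12: J-P = 20 → U
  i=13: N-C = 11 → L
  i=14: E-G = 24 → Y
  i=15: F-M = 19 → T
  i=16: K-G =  4 → E
  i=17: K-Q = 20 → U
  i=18: V-K = 11 → L
  i=19: U-W = 24 → Y
  i=20: Y-F = 19 → T
  i=21: G-C =  4 → E
  i=22: M-S = 20 → U
  i=23: V-K = 11 → L
  i=24: O-Q = 24 → Y
  i=25: T-A = 19 → T
  i=26: X-T =  4 → E
  i=27: O-U = 20 → U
  i=28: Z-O = 11 → L
  shifts repeat with period 5: TEULY

TEULY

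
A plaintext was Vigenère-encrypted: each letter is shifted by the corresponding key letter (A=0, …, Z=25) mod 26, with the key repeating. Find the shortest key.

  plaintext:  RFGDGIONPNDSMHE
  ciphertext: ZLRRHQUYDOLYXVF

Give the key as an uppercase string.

  i= 0: Z-R =  8 → I
  i= 1: L-F =  6 → G
  i= 2: R-G = 11 → L
  i= 3: R-D = 14 → O
  i= 4: H-G =  1 → B
  i= 5: Q-I =  8 → I
  i= 6: U-O =  6 → G
  i= 7: Y-N = 11 → L
  i= 8: D-P = 14 → O
  i= 9: O-N =  1 → B
  i=10: L-D =  8 → I
  i=11: Y-S =  6 → G
  i=12: X-M = 11 → L
  i=13: V-H = 14 → O
  i=14: F-E =  1 → B
  shifts repeat with period 5: IGLOB

IGLOB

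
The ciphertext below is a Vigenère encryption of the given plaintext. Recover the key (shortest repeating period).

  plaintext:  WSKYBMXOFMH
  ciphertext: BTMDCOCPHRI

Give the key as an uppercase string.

  i= 0: B-W =  5 → F
  i= 1: T-S =  1 → B
  i= 2: M-K =  2 → C
  i= 3: D-Y =  5 → F
  i= 4: C-B =  1 → B
  i= 5: O-M =  2 → C
  i= 6: C-X =  5 → F
  i= 7: P-O =  1 → B
  i= 8: H-F =  2 → C
  i= 9: R-M =  5 → F
  i=10: I-H =  1 → B
  shifts repeat with period 3: FBC

FBC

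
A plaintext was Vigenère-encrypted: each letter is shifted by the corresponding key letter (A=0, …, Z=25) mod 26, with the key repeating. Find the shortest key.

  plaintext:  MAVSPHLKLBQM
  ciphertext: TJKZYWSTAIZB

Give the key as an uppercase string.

  i= 0: T-M =  7 → H
  i= 1: J-A =  9 → J
  i= 2: K-V = 15 → P
  i= 3: Z-S =  7 → H
  i= 4: Y-P =  9 → J
  i= 5: W-H = 15 → P
  i= 6: S-L =  7 → H
  i= 7: T-K =  9 → J
  i= 8: A-L = 15 → P
  i= 9: I-B =  7 → H
  i=10: Z-Q =  9 → J
  i=11: B-M = 15 → P
  shifts repeat with period 3: HJP

HJP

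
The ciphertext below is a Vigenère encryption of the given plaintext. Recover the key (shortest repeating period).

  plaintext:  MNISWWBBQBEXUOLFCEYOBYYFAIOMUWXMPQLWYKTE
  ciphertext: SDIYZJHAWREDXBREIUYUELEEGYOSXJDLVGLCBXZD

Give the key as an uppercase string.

  i= 0: S-M =  6 → G
  i= 1: D-N = 16 → Q
  i= 2: I-I =  0 → A
  i= 3: Y-S =  6 → G
  i= 4: Z-W =  3 → D
  i= 5: J-W = 13 → N
  i= 6: H-B =  6 → G
  i= 7: A-B = 25 → Z
  i= 8: W-Q =  6 → G
  i= 9: R-B = 16 → Q
  i=10: E-E =  0 → A
  i=11: D-X =  6 → G
  i=12: X-U =  3 → D
  i=13: B-O = 13 → N
  i=14: R-L =  6 → G
  i=15: E-F = 25 → Z
  i=16: I-C =  6 → G
  i=17: U-E = 16 → Q
  i=18: Y-Y =  0 → A
  i=19: U-O =  6 → G
  i=20: E-B =  3 → D
  i=21: L-Y = 13 → N
  i=22: E-Y =  6 → G
  i=23: E-F = 25 → Z
  i=24: G-A =  6 → G
  i=25: Y-I = 16 → Q
  i=26: O-O =  0 → A
  i=27: S-M =  6 → G
  i=28: X-U =  3 → D
  i=29: J-W = 13 → N
  i=30: D-X =  6 → G
  i=31: L-M = 25 → Z
  i=32: V-P =  6 → G
  i=33: G-Q = 16 → Q
  i=34: L-L =  0 → A
  i=35: C-W =  6 → G
  i=36: B-Y =  3 → D
  i=37: X-K = 13 → N
  i=38: Z-T =  6 → G
  i=39: D-E = 25 → Z
  shifts repeat with period 8: GQAGDNGZ

GQAGDNGZ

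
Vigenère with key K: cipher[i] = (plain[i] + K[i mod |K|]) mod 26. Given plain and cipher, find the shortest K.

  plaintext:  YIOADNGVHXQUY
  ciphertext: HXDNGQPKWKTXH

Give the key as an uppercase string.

  i= 0: H-Y =  9 → J
  i= 1: X-I = 15 → P
  i= 2: D-O = 15 → P
  i= 3: N-A = 13 → N
  i= 4: G-D =  3 → D
  i= 5: Q-N =  3 → D
  i= 6: P-G =  9 → J
  i= 7: K-V = 15 → P
  i= 8: W-H = 15 → P
  i= 9: K-X = 13 → N
  i=10: T-Q =  3 → D
  i=11: X-U =  3 → D
  i=12: H-Y =  9 → J
  shifts repeat with period 6: JPPNDD

JPPNDD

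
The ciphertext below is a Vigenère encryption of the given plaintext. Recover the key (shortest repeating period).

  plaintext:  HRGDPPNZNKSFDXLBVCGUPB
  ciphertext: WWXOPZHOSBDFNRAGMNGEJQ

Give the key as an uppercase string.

  i= 0: W-H = 15 → P
  i= 1: W-R =  5 → F
  i= 2: X-G = 17 → R
  i= 3: O-D = 11 → L
  i= 4: P-P =  0 → A
  i= 5: Z-P = 10 → K
  i= 6: H-N = 20 → U
  i= 7: O-Z = 15 → P
  i= 8: S-N =  5 → F
  i= 9: B-K = 17 → R
  i=10: D-S = 11 → L
  i=11: F-F =  0 → A
  i=12: N-D = 10 → K
  i=13: R-X = 20 → U
  i=14: A-L = 15 → P
  i=15: G-B =  5 → F
  i=16: M-V = 17 → R
  i=17: N-C = 11 → L
  i=18: G-G =  0 → A
  i=19: E-U = 10 → K
  i=20: J-P = 20 → U
  i=21: Q-B = 15 → P
  shifts repeat with period 7: PFRLAKU

PFRLAKU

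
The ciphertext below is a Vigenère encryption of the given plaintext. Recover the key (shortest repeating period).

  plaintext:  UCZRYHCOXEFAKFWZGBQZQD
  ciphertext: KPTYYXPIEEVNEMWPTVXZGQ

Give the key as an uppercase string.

QNUHA

  i= 0: K-U = 16 → Q
  i= 1: P-C = 13 → N
  i= 2: T-Z = 20 → U
  i= 3: Y-R =  7 → H
  i= 4: Y-Y =  0 → A
  i= 5: X-H = 16 → Q
  i= 6: P-C = 13 → N
  i= 7: I-O = 20 → U
  i= 8: E-X =  7 → H
  i= 9: E-E =  0 → A
  i=10: V-F = 16 → Q
  i=11: N-A = 13 → N
  i=12: E-K = 20 → U
  i=13: M-F =  7 → H
  i=14: W-W =  0 → A
  i=15: P-Z = 16 → Q
  i=16: T-G = 13 → N
  i=17: V-B = 20 → U
  i=18: X-Q =  7 → H
  i=19: Z-Z =  0 → A
  i=20: G-Q = 16 → Q
  i=21: Q-D = 13 → N
  shifts repeat with period 5: QNUHA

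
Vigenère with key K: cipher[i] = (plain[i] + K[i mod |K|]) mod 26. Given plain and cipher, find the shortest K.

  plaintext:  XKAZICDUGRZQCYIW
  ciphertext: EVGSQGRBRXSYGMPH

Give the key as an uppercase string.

HLGTIEO

  i= 0: E-X =  7 → H
  i= 1: V-K = 11 → L
  i= 2: G-A =  6 → G
  i= 3: S-Z = 19 → T
  i= 4: Q-I =  8 → I
  i= 5: G-C =  4 → E
  i= 6: R-D = 14 → O
  i= 7: B-U =  7 → H
  i= 8: R-G = 11 → L
  i= 9: X-R =  6 → G
  i=10: S-Z = 19 → T
  i=11: Y-Q =  8 → I
  i=12: G-C =  4 → E
  i=13: M-Y = 14 → O
  i=14: P-I =  7 → H
  i=15: H-W = 11 → L
  shifts repeat with period 7: HLGTIEO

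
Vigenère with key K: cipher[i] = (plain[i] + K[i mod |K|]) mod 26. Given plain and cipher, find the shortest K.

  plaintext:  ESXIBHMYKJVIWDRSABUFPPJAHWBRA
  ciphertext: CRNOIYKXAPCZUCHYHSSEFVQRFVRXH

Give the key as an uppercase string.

  i= 0: C-E = 24 → Y
  i= 1: R-S = 25 → Z
  i= 2: N-X = 16 → Q
  i= 3: O-I =  6 → G
  i= 4: I-B =  7 → H
  i= 5: Y-H = 17 → R
  i= 6: K-M = 24 → Y
  i= 7: X-Y = 25 → Z
  i= 8: A-K = 16 → Q
  i= 9: P-J =  6 → G
  i=10: C-V =  7 → H
  i=11: Z-I = 17 → R
  i=12: U-W = 24 → Y
  i=13: C-D = 25 → Z
  i=14: H-R = 16 → Q
  i=15: Y-S =  6 → G
  i=16: H-A =  7 → H
  i=17: S-B = 17 → R
  i=18: S-U = 24 → Y
  i=19: E-F = 25 → Z
  i=20: F-P = 16 → Q
  i=21: V-P =  6 → G
  i=22: Q-J =  7 → H
  i=23: R-A = 17 → R
  i=24: F-H = 24 → Y
  i=25: V-W = 25 → Z
  i=26: R-B = 16 → Q
  i=27: X-R =  6 → G
  i=28: H-A =  7 → H
  shifts repeat with period 6: YZQGHR

YZQGHR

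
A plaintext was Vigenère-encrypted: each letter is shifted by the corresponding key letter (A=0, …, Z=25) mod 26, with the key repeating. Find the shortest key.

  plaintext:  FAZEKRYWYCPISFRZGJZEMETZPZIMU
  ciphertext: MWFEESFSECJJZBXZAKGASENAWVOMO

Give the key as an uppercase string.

  i= 0: M-F =  7 → H
  i= 1: W-A = 22 → W
  i= 2: F-Z =  6 → G
  i= 3: E-E =  0 → A
  i= 4: E-K = 20 → U
  i= 5: S-R =  1 → B
  i= 6: F-Y =  7 → H
  i= 7: S-W = 22 → W
  i= 8: E-Y =  6 → G
  i= 9: C-C =  0 → A
  i=10: J-P = 20 → U
  i=11: J-I =  1 → B
  i=12: Z-S =  7 → H
  i=13: B-F = 22 → W
  i=14: X-R =  6 → G
  i=15: Z-Z =  0 → A
  i=16: A-G = 20 → U
  i=17: K-J =  1 → B
  i=18: G-Z =  7 → H
  i=19: A-E = 22 → W
  i=20: S-M =  6 → G
  i=21: E-E =  0 → A
  i=22: N-T = 20 → U
  i=23: A-Z =  1 → B
  i=24: W-P =  7 → H
  i=25: V-Z = 22 → W
  i=26: O-I =  6 → G
  i=27: M-M =  0 → A
  i=28: O-U = 20 → U
  shifts repeat with period 6: HWGAUB

HWGAUB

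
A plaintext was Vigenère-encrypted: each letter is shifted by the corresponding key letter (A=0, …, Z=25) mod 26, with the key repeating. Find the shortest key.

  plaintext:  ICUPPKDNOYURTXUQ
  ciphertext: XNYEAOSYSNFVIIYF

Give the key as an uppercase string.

  i= 0: X-I = 15 → P
  i= 1: N-C = 11 → L
  i= 2: Y-U =  4 → E
  i= 3: E-P = 15 → P
  i= 4: A-P = 11 → L
  i= 5: O-K =  4 → E
  i= 6: S-D = 15 → P
  i= 7: Y-N = 11 → L
  i= 8: S-O =  4 → E
  i= 9: N-Y = 15 → P
  i=10: F-U = 11 → L
  i=11: V-R =  4 → E
  i=12: I-T = 15 → P
  i=13: I-X = 11 → L
  i=14: Y-U =  4 → E
  i=15: F-Q = 15 → P
  shifts repeat with period 3: PLE

PLE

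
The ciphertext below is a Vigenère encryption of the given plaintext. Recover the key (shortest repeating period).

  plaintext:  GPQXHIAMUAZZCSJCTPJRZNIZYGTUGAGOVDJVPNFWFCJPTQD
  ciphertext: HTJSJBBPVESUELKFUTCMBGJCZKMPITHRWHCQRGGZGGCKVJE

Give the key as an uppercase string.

  i= 0: H-G =  1 → B
  i= 1: T-P =  4 → E
  i= 2: J-Q = 19 → T
  i= 3: S-X = 21 → V
  i= 4: J-H =  2 → C
  i= 5: B-I = 19 → T
  i= 6: B-A =  1 → B
  i= 7: P-M =  3 → D
  i= 8: V-U =  1 → B
  i= 9: E-A =  4 → E
  i=10: S-Z = 19 → T
  i=11: U-Z = 21 → V
  i=12: E-C =  2 → C
  i=13: L-S = 19 → T
  i=14: K-J =  1 → B
  i=15: F-C =  3 → D
  i=16: U-T =  1 → B
  i=17: T-P =  4 → E
  i=18: C-J = 19 → T
  i=19: M-R = 21 → V
  i=20: B-Z =  2 → C
  i=21: G-N = 19 → T
  i=22: J-I =  1 → B
  i=23: C-Z =  3 → D
  i=24: Z-Y =  1 → B
  i=25: K-G =  4 → E
  i=26: M-T = 19 → T
  i=27: P-U = 21 → V
  i=28: I-G =  2 → C
  i=29: T-A = 19 → T
  i=30: H-G =  1 → B
  i=31: R-O =  3 → D
  i=32: W-V =  1 → B
  i=33: H-D =  4 → E
  i=34: C-J = 19 → T
  i=35: Q-V = 21 → V
  i=36: R-P =  2 → C
  i=37: G-N = 19 → T
  i=38: G-F =  1 → B
  i=39: Z-W =  3 → D
  i=40: G-F =  1 → B
  i=41: G-C =  4 → E
  i=42: C-J = 19 → T
  i=43: K-P = 21 → V
  i=44: V-T =  2 → C
  i=45: J-Q = 19 → T
  i=46: E-D =  1 → B
  shifts repeat with period 8: BETVCTBD

BETVCTBD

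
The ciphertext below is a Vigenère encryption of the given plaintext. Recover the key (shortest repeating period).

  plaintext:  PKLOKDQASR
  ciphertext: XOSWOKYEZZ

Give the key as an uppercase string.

  i= 0: X-P =  8 → I
  i= 1: O-K =  4 → E
  i= 2: S-L =  7 → H
  i= 3: W-O =  8 → I
  i= 4: O-K =  4 → E
  i= 5: K-D =  7 → H
  i= 6: Y-Q =  8 → I
  i= 7: E-A =  4 → E
  i= 8: Z-S =  7 → H
  i= 9: Z-R =  8 → I
  shifts repeat with period 3: IEH

IEH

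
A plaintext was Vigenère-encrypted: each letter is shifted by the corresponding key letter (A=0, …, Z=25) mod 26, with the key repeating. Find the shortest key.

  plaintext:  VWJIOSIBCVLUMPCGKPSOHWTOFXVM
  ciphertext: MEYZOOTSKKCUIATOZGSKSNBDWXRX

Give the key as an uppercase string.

  i= 0: M-V = 17 → R
  i= 1: E-W =  8 → I
  i= 2: Y-J = 15 → P
  i= 3: Z-I = 17 → R
  i= 4: O-O =  0 → A
  i= 5: O-S = 22 → W
  i= 6: T-I = 11 → L
  i= 7: S-B = 17 → R
  i= 8: K-C =  8 → I
  i= 9: K-V = 15 → P
  i=10: C-L = 17 → R
  i=11: U-U =  0 → A
  i=12: I-M = 22 → W
  i=13: A-P = 11 → L
  i=14: T-C = 17 → R
  i=15: O-G =  8 → I
  i=16: Z-K = 15 → P
  i=17: G-P = 17 → R
  i=18: S-S =  0 → A
  i=19: K-O = 22 → W
  i=20: S-H = 11 → L
  i=21: N-W = 17 → R
  i=22: B-T =  8 → I
  i=23: D-O = 15 → P
  i=24: W-F = 17 → R
  i=25: X-X =  0 → A
  i=26: R-V = 22 → W
  i=27: X-M = 11 → L
  shifts repeat with period 7: RIPRAWL

RIPRAWL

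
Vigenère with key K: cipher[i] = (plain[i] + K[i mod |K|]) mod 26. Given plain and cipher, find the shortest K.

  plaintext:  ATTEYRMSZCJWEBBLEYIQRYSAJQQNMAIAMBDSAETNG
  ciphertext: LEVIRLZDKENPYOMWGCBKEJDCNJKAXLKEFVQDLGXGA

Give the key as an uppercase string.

  i= 0: L-A = 11 → L
  i= 1: E-T = 11 → L
  i= 2: V-T =  2 → C
  i= 3: I-E =  4 → E
  i= 4: R-Y = 19 → T
  i= 5: L-R = 20 → U
  i= 6: Z-M = 13 → N
  i= 7: D-S = 11 → L
  i= 8: K-Z = 11 → L
  i= 9: E-C =  2 → C
  i=10: N-J =  4 → E
  i=11: P-W = 19 → T
  i=12: Y-E = 20 → U
  i=13: O-B = 13 → N
  i=14: M-B = 11 → L
  i=15: W-L = 11 → L
  i=16: G-E =  2 → C
  i=17: C-Y =  4 → E
  i=18: B-I = 19 → T
  i=19: K-Q = 20 → U
  i=20: E-R = 13 → N
  i=21: J-Y = 11 → L
  i=22: D-S = 11 → L
  i=23: C-A =  2 → C
  i=24: N-J =  4 → E
  i=25: J-Q = 19 → T
  i=26: K-Q = 20 → U
  i=27: A-N = 13 → N
  i=28: X-M = 11 → L
  i=29: L-A = 11 → L
  i=30: K-I =  2 → C
  i=31: E-A =  4 → E
  i=32: F-M = 19 → T
  i=33: V-B = 20 → U
  i=34: Q-D = 13 → N
  i=35: D-S = 11 → L
  i=36: L-A = 11 → L
  i=37: G-E =  2 → C
  i=38: X-T =  4 → E
  i=39: G-N = 19 → T
  i=40: A-G = 20 → U
  shifts repeat with period 7: LLCETUN

LLCETUN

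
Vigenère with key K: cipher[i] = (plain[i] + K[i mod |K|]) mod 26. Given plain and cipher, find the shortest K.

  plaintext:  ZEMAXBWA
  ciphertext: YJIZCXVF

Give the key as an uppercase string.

ZFW

  i= 0: Y-Z = 25 → Z
  i= 1: J-E =  5 → F
  i= 2: I-M = 22 → W
  i= 3: Z-A = 25 → Z
  i= 4: C-X =  5 → F
  i= 5: X-B = 22 → W
  i= 6: V-W = 25 → Z
  i= 7: F-A =  5 → F
  shifts repeat with period 3: ZFW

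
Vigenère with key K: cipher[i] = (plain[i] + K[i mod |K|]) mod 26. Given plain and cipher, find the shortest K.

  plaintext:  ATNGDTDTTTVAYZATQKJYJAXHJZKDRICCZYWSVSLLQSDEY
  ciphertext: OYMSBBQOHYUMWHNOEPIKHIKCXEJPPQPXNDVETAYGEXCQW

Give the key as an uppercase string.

  i= 0: O-A = 14 → O
  i= 1: Y-T =  5 → F
  i= 2: M-N = 25 → Z
  i= 3: S-G = 12 → M
  i= 4: B-D = 24 → Y
  i= 5: B-T =  8 → I
  i= 6: Q-D = 13 → N
  i= 7: O-T = 21 → V
  i= 8: H-T = 14 → O
  i= 9: Y-T =  5 → F
  i=10: U-V = 25 → Z
  i=11: M-A = 12 → M
  i=12: W-Y = 24 → Y
  i=13: H-Z =  8 → I
  i=14: N-A = 13 → N
  i=15: O-T = 21 → V
  i=16: E-Q = 14 → O
  i=17: P-K =  5 → F
  i=18: I-J = 25 → Z
  i=19: K-Y = 12 → M
  i=20: H-J = 24 → Y
  i=21: I-A =  8 → I
  i=22: K-X = 13 → N
  i=23: C-H = 21 → V
  i=24: X-J = 14 → O
  i=25: E-Z =  5 → F
  i=26: J-K = 25 → Z
  i=27: P-D = 12 → M
  i=28: P-R = 24 → Y
  i=29: Q-I =  8 → I
  i=30: P-C = 13 → N
  i=31: X-C = 21 → V
  i=32: N-Z = 14 → O
  i=33: D-Y =  5 → F
  i=34: V-W = 25 → Z
  i=35: E-S = 12 → M
  i=36: T-V = 24 → Y
  i=37: A-S =  8 → I
  i=38: Y-L = 13 → N
  i=39: G-L = 21 → V
  i=40: E-Q = 14 → O
  i=41: X-S =  5 → F
  i=42: C-D = 25 → Z
  i=43: Q-E = 12 → M
  i=44: W-Y = 24 → Y
  shifts repeat with period 8: OFZMYINV

OFZMYINV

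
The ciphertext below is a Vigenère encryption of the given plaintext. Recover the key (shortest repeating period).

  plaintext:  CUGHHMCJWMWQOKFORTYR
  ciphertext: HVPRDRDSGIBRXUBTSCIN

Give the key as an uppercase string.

  i= 0: H-C =  5 → F
  i= 1: V-U =  1 → B
  i= 2: P-G =  9 → J
  i= 3: R-H = 10 → K
  i= 4: D-H = 22 → W
  i= 5: R-M =  5 → F
  i= 6: D-C =  1 → B
  i= 7: S-J =  9 → J
  i= 8: G-W = 10 → K
  i= 9: I-M = 22 → W
  i=10: B-W =  5 → F
  i=11: R-Q =  1 → B
  i=12: X-O =  9 → J
  i=13: U-K = 10 → K
  i=14: B-F = 22 → W
  i=15: T-O =  5 → F
  i=16: S-R =  1 → B
  i=17: C-T =  9 → J
  i=18: I-Y = 10 → K
  i=19: N-R = 22 → W
  shifts repeat with period 5: FBJKW

FBJKW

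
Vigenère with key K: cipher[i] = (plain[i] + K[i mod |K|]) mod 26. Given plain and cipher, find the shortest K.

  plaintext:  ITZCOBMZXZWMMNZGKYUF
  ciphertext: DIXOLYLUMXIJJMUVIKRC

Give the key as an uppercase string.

VPYMXXZ

  i= 0: D-I = 21 → V
  i= 1: I-T = 15 → P
  i= 2: X-Z = 24 → Y
  i= 3: O-C = 12 → M
  i= 4: L-O = 23 → X
  i= 5: Y-B = 23 → X
  i= 6: L-M = 25 → Z
  i= 7: U-Z = 21 → V
  i= 8: M-X = 15 → P
  i= 9: X-Z = 24 → Y
  i=10: I-W = 12 → M
  i=11: J-M = 23 → X
  i=12: J-M = 23 → X
  i=13: M-N = 25 → Z
  i=14: U-Z = 21 → V
  i=15: V-G = 15 → P
  i=16: I-K = 24 → Y
  i=17: K-Y = 12 → M
  i=18: R-U = 23 → X
  i=19: C-F = 23 → X
  shifts repeat with period 7: VPYMXXZ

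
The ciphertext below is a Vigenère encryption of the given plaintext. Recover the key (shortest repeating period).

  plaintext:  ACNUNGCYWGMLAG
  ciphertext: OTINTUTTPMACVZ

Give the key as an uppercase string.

  i= 0: O-A = 14 → O
  i= 1: T-C = 17 → R
  i= 2: I-N = 21 → V
  i= 3: N-U = 19 → T
  i= 4: T-N =  6 → G
  i= 5: U-G = 14 → O
  i= 6: T-C = 17 → R
  i= 7: T-Y = 21 → V
  i= 8: P-W = 19 → T
  i= 9: M-G =  6 → G
  i=10: A-M = 14 → O
  i=11: C-L = 17 → R
  i=12: V-A = 21 → V
  i=13: Z-G = 19 → T
  shifts repeat with period 5: ORVTG

ORVTG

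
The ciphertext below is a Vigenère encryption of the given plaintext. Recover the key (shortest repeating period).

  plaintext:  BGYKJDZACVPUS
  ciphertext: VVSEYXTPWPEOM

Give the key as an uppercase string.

UPU

  i= 0: V-B = 20 → U
  i= 1: V-G = 15 → P
  i= 2: S-Y = 20 → U
  i= 3: E-K = 20 → U
  i= 4: Y-J = 15 → P
  i= 5: X-D = 20 → U
  i= 6: T-Z = 20 → U
  i= 7: P-A = 15 → P
  i= 8: W-C = 20 → U
  i= 9: P-V = 20 → U
  i=10: E-P = 15 → P
  i=11: O-U = 20 → U
  i=12: M-S = 20 → U
  shifts repeat with period 3: UPU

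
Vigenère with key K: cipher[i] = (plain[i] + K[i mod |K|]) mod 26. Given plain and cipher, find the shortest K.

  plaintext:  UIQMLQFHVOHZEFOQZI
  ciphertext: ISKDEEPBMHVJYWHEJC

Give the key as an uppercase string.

OKURT

  i= 0: I-U = 14 → O
  i= 1: S-I = 10 → K
  i= 2: K-Q = 20 → U
  i= 3: D-M = 17 → R
  i= 4: E-L = 19 → T
  i= 5: E-Q = 14 → O
  i= 6: P-F = 10 → K
  i= 7: B-H = 20 → U
  i= 8: M-V = 17 → R
  i= 9: H-O = 19 → T
  i=10: V-H = 14 → O
  i=11: J-Z = 10 → K
  i=12: Y-E = 20 → U
  i=13: W-F = 17 → R
  i=14: H-O = 19 → T
  i=15: E-Q = 14 → O
  i=16: J-Z = 10 → K
  i=17: C-I = 20 → U
  shifts repeat with period 5: OKURT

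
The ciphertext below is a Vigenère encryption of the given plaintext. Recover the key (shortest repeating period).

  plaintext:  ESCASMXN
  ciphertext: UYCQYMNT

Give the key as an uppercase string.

  i= 0: U-E = 16 → Q
  i= 1: Y-S =  6 → G
  i= 2: C-C =  0 → A
  i= 3: Q-A = 16 → Q
  i= 4: Y-S =  6 → G
  i= 5: M-M =  0 → A
  i= 6: N-X = 16 → Q
  i= 7: T-N =  6 → G
  shifts repeat with period 3: QGA

QGA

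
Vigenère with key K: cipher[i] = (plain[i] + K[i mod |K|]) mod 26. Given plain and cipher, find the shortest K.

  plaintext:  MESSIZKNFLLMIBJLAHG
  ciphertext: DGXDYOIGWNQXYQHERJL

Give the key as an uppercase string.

RCFLQPYT

  i= 0: D-M = 17 → R
  i= 1: G-E =  2 → C
  i= 2: X-S =  5 → F
  i= 3: D-S = 11 → L
  i= 4: Y-I = 16 → Q
  i= 5: O-Z = 15 → P
  i= 6: I-K = 24 → Y
  i= 7: G-N = 19 → T
  i= 8: W-F = 17 → R
  i= 9: N-L =  2 → C
  i=10: Q-L =  5 → F
  i=11: X-M = 11 → L
  i=12: Y-I = 16 → Q
  i=13: Q-B = 15 → P
  i=14: H-J = 24 → Y
  i=15: E-L = 19 → T
  i=16: R-A = 17 → R
  i=17: J-H =  2 → C
  i=18: L-G =  5 → F
  shifts repeat with period 8: RCFLQPYT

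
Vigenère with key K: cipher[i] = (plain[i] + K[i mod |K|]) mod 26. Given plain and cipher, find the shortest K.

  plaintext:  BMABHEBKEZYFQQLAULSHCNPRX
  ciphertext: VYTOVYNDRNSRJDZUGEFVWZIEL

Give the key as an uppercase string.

  i= 0: V-B = 20 → U
  i= 1: Y-M = 12 → M
  i= 2: T-A = 19 → T
  i= 3: O-B = 13 → N
  i= 4: V-H = 14 → O
  i= 5: Y-E = 20 → U
  i= 6: N-B = 12 → M
  i= 7: D-K = 19 → T
  i= 8: R-E = 13 → N
  i= 9: N-Z = 14 → O
  i=10: S-Y = 20 → U
  i=11: R-F = 12 → M
  i=12: J-Q = 19 → T
  i=13: D-Q = 13 → N
  i=14: Z-L = 14 → O
  i=15: U-A = 20 → U
  i=16: G-U = 12 → M
  i=17: E-L = 19 → T
  i=18: F-S = 13 → N
  i=19: V-H = 14 → O
  i=20: W-C = 20 → U
  i=21: Z-N = 12 → M
  i=22: I-P = 19 → T
  i=23: E-R = 13 → N
  i=24: L-X = 14 → O
  shifts repeat with period 5: UMTNO

UMTNO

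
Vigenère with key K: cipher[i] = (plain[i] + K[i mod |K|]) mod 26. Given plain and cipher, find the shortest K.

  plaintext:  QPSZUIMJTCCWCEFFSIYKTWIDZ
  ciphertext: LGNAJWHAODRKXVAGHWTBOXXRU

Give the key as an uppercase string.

VRVBPO

  i= 0: L-Q = 21 → V
  i= 1: G-P = 17 → R
  i= 2: N-S = 21 → V
  i= 3: A-Z =  1 → B
  i= 4: J-U = 15 → P
  i= 5: W-I = 14 → O
  i= 6: H-M = 21 → V
  i= 7: A-J = 17 → R
  i= 8: O-T = 21 → V
  i= 9: D-C =  1 → B
  i=10: R-C = 15 → P
  i=11: K-W = 14 → O
  i=12: X-C = 21 → V
  i=13: V-E = 17 → R
  i=14: A-F = 21 → V
  i=15: G-F =  1 → B
  i=16: H-S = 15 → P
  i=17: W-I = 14 → O
  i=18: T-Y = 21 → V
  i=19: B-K = 17 → R
  i=20: O-T = 21 → V
  i=21: X-W =  1 → B
  i=22: X-I = 15 → P
  i=23: R-D = 14 → O
  i=24: U-Z = 21 → V
  shifts repeat with period 6: VRVBPO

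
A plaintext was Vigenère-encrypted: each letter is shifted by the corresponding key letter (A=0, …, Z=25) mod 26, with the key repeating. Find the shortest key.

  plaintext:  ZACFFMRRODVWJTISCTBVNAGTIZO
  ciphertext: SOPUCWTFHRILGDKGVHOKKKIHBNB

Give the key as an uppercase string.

  i= 0: S-Z = 19 → T
  i= 1: O-A = 14 → O
  i= 2: P-C = 13 → N
  i= 3: U-F = 15 → P
  i= 4: C-F = 23 → X
  i= 5: W-M = 10 → K
  i= 6: T-R =  2 → C
  i= 7: F-R = 14 → O
  i= 8: H-O = 19 → T
  i= 9: R-D = 14 → O
  i=10: I-V = 13 → N
  i=11: L-W = 15 → P
  i=12: G-J = 23 → X
  i=13: D-T = 10 → K
  i=14: K-I =  2 → C
  i=15: G-S = 14 → O
  i=16: V-C = 19 → T
  i=17: H-T = 14 → O
  i=18: O-B = 13 → N
  i=19: K-V = 15 → P
  i=20: K-N = 23 → X
  i=21: K-A = 10 → K
  i=22: I-G =  2 → C
  i=23: H-T = 14 → O
  i=24: B-I = 19 → T
  i=25: N-Z = 14 → O
  i=26: B-O = 13 → N
  shifts repeat with period 8: TONPXKCO

TONPXKCO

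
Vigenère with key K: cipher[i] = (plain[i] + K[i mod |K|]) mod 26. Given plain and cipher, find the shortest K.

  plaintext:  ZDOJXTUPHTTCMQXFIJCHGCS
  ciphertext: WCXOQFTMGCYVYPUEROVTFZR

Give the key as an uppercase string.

  i= 0: W-Z = 23 → X
  i= 1: C-D = 25 → Z
  i= 2: X-O =  9 → J
  i= 3: O-J =  5 → F
  i= 4: Q-X = 19 → T
  i= 5: F-T = 12 → M
  i= 6: T-U = 25 → Z
  i= 7: M-P = 23 → X
  i= 8: G-H = 25 → Z
  i= 9: C-T =  9 → J
  i=10: Y-T =  5 → F
  i=11: V-C = 19 → T
  i=12: Y-M = 12 → M
  i=13: P-Q = 25 → Z
  i=14: U-X = 23 → X
  i=15: E-F = 25 → Z
  i=16: R-I =  9 → J
  i=17: O-J =  5 → F
  i=18: V-C = 19 → T
  i=19: T-H = 12 → M
  i=20: F-G = 25 → Z
  i=21: Z-C = 23 → X
  i=22: R-S = 25 → Z
  shifts repeat with period 7: XZJFTMZ

XZJFTMZ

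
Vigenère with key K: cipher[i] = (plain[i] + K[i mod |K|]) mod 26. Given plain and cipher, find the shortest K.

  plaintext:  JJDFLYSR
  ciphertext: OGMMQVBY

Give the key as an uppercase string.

  i= 0: O-J =  5 → F
  i= 1: G-J = 23 → X
  i= 2: M-D =  9 → J
  i= 3: M-F =  7 → H
  i= 4: Q-L =  5 → F
  i= 5: V-Y = 23 → X
  i= 6: B-S =  9 → J
  i= 7: Y-R =  7 → H
  shifts repeat with period 4: FXJH

FXJH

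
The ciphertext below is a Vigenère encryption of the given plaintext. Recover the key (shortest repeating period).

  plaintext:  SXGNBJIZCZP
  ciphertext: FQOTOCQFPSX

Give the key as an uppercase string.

  i= 0: F-S = 13 → N
  i= 1: Q-X = 19 → T
  i= 2: O-G =  8 → I
  i= 3: T-N =  6 → G
  i= 4: O-B = 13 → N
  i= 5: C-J = 19 → T
  i= 6: Q-I =  8 → I
  i= 7: F-Z =  6 → G
  i= 8: P-C = 13 → N
  i= 9: S-Z = 19 → T
  i=10: X-P =  8 → I
  shifts repeat with period 4: NTIG

NTIG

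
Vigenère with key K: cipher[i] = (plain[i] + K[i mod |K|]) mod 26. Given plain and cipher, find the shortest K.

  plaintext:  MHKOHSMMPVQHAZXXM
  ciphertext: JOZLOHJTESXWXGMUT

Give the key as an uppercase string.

  i= 0: J-M = 23 → X
  i= 1: O-H =  7 → H
  i= 2: Z-K = 15 → P
  i= 3: L-O = 23 → X
  i= 4: O-H =  7 → H
  i= 5: H-S = 15 → P
  i= 6: J-M = 23 → X
  i= 7: T-M =  7 → H
  i= 8: E-P = 15 → P
  i= 9: S-V = 23 → X
  i=10: X-Q =  7 → H
  i=11: W-H = 15 → P
  i=12: X-A = 23 → X
  i=13: G-Z =  7 → H
  i=14: M-X = 15 → P
  i=15: U-X = 23 → X
  i=16: T-M =  7 → H
  shifts repeat with period 3: XHP

XHP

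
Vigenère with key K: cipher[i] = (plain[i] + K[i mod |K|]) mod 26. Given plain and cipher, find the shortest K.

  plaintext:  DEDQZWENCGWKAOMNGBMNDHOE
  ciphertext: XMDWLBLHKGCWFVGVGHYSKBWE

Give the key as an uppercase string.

UIAGMFH

  i= 0: X-D = 20 → U
  i= 1: M-E =  8 → I
  i= 2: D-D =  0 → A
  i= 3: W-Q =  6 → G
  i= 4: L-Z = 12 → M
  i= 5: B-W =  5 → F
  i= 6: L-E =  7 → H
  i= 7: H-N = 20 → U
  i= 8: K-C =  8 → I
  i= 9: G-G =  0 → A
  i=10: C-W =  6 → G
  i=11: W-K = 12 → M
  i=12: F-A =  5 → F
  i=13: V-O =  7 → H
  i=14: G-M = 20 → U
  i=15: V-N =  8 → I
  i=16: G-G =  0 → A
  i=17: H-B =  6 → G
  i=18: Y-M = 12 → M
  i=19: S-N =  5 → F
  i=20: K-D =  7 → H
  i=21: B-H = 20 → U
  i=22: W-O =  8 → I
  i=23: E-E =  0 → A
  shifts repeat with period 7: UIAGMFH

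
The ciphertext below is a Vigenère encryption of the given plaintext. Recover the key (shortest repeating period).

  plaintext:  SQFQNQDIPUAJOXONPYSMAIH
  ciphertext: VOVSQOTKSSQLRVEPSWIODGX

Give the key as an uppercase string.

  i= 0: V-S =  3 → D
  i= 1: O-Q = 24 → Y
  i= 2: V-F = 16 → Q
  i= 3: S-Q =  2 → C
  i= 4: Q-N =  3 → D
  i= 5: O-Q = 24 → Y
  i= 6: T-D = 16 → Q
  i= 7: K-I =  2 → C
  i= 8: S-P =  3 → D
  i= 9: S-U = 24 → Y
  i=10: Q-A = 16 → Q
  i=11: L-J =  2 → C
  i=12: R-O =  3 → D
  i=13: V-X = 24 → Y
  i=14: E-O = 16 → Q
  i=15: P-N =  2 → C
  i=16: S-P =  3 → D
  i=17: W-Y = 24 → Y
  i=18: I-S = 16 → Q
  i=19: O-M =  2 → C
  i=20: D-A =  3 → D
  i=21: G-I = 24 → Y
  i=22: X-H = 16 → Q
  shifts repeat with period 4: DYQC

DYQC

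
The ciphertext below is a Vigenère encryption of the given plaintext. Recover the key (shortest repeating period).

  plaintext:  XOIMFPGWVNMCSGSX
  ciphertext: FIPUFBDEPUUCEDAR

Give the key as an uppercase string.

IUHIAMX

  i= 0: F-X =  8 → I
  i= 1: I-O = 20 → U
  i= 2: P-I =  7 → H
  i= 3: U-M =  8 → I
  i= 4: F-F =  0 → A
  i= 5: B-P = 12 → M
  i= 6: D-G = 23 → X
  i= 7: E-W =  8 → I
  i= 8: P-V = 20 → U
  i= 9: U-N =  7 → H
  i=10: U-M =  8 → I
  i=11: C-C =  0 → A
  i=12: E-S = 12 → M
  i=13: D-G = 23 → X
  i=14: A-S =  8 → I
  i=15: R-X = 20 → U
  shifts repeat with period 7: IUHIAMX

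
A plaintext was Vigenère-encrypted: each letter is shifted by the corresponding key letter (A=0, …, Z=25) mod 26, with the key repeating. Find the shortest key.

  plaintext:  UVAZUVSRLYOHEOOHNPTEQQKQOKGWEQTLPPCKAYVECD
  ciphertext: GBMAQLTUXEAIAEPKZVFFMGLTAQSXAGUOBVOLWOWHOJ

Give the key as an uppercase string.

  i= 0: G-U = 12 → M
  i= 1: B-V =  6 → G
  i= 2: M-A = 12 → M
  i= 3: A-Z =  1 → B
  i= 4: Q-U = 22 → W
  i= 5: L-V = 16 → Q
  i= 6: T-S =  1 → B
  i= 7: U-R =  3 → D
  i= 8: X-L = 12 → M
  i= 9: E-Y =  6 → G
  i=10: A-O = 12 → M
  i=11: I-H =  1 → B
  i=12: A-E = 22 → W
  i=13: E-O = 16 → Q
  i=14: P-O =  1 → B
  i=15: K-H =  3 → D
  i=16: Z-N = 12 → M
  i=17: V-P =  6 → G
  i=18: F-T = 12 → M
  i=19: F-E =  1 → B
  i=20: M-Q = 22 → W
  i=21: G-Q = 16 → Q
  i=22: L-K =  1 → B
  i=23: T-Q =  3 → D
  i=24: A-O = 12 → M
  i=25: Q-K =  6 → G
  i=26: S-G = 12 → M
  i=27: X-W =  1 → B
  i=28: A-E = 22 → W
  i=29: G-Q = 16 → Q
  i=30: U-T =  1 → B
  i=31: O-L =  3 → D
  i=32: B-P = 12 → M
  i=33: V-P =  6 → G
  i=34: O-C = 12 → M
  i=35: L-K =  1 → B
  i=36: W-A = 22 → W
  i=37: O-Y = 16 → Q
  i=38: W-V =  1 → B
  i=39: H-E =  3 → D
  i=40: O-C = 12 → M
  i=41: J-D =  6 → G
  shifts repeat with period 8: MGMBWQBD

MGMBWQBD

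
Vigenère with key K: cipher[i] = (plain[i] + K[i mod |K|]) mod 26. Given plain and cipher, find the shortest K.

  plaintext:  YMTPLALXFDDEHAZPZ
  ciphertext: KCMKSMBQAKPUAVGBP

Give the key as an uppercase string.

  i= 0: K-Y = 12 → M
  i= 1: C-M = 16 → Q
  i= 2: M-T = 19 → T
  i= 3: K-P = 21 → V
  i= 4: S-L =  7 → H
  i= 5: M-A = 12 → M
  i= 6: B-L = 16 → Q
  i= 7: Q-X = 19 → T
  i= 8: A-F = 21 → V
  i= 9: K-D =  7 → H
  i=10: P-D = 12 → M
  i=11: U-E = 16 → Q
  i=12: A-H = 19 → T
  i=13: V-A = 21 → V
  i=14: G-Z =  7 → H
  i=15: B-P = 12 → M
  i=16: P-Z = 16 → Q
  shifts repeat with period 5: MQTVH

MQTVH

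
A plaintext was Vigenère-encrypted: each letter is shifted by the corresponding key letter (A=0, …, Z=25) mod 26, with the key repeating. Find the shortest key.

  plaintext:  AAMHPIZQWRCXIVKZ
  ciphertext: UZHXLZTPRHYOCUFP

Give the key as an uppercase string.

  i= 0: U-A = 20 → U
  i= 1: Z-A = 25 → Z
  i= 2: H-M = 21 → V
  i= 3: X-H = 16 → Q
  i= 4: L-P = 22 → W
  i= 5: Z-I = 17 → R
  i= 6: T-Z = 20 → U
  i= 7: P-Q = 25 → Z
  i= 8: R-W = 21 → V
  i= 9: H-R = 16 → Q
  i=10: Y-C = 22 → W
  i=11: O-X = 17 → R
  i=12: C-I = 20 → U
  i=13: U-V = 25 → Z
  i=14: F-K = 21 → V
  i=15: P-Z = 16 → Q
  shifts repeat with period 6: UZVQWR

UZVQWR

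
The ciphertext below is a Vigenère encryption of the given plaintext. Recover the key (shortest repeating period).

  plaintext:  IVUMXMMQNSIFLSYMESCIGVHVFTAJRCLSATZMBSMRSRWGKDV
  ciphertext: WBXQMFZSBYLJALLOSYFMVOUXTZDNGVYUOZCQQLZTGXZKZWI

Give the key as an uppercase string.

OGDEPTNC

  i= 0: W-I = 14 → O
  i= 1: B-V =  6 → G
  i= 2: X-U =  3 → D
  i= 3: Q-M =  4 → E
  i= 4: M-X = 15 → P
  i= 5: F-M = 19 → T
  i= 6: Z-M = 13 → N
  i= 7: S-Q =  2 → C
  i= 8: B-N = 14 → O
  i= 9: Y-S =  6 → G
  i=10: L-I =  3 → D
  i=11: J-F =  4 → E
  i=12: A-L = 15 → P
  i=13: L-S = 19 → T
  i=14: L-Y = 13 → N
  i=15: O-M =  2 → C
  i=16: S-E = 14 → O
  i=17: Y-S =  6 → G
  i=18: F-C =  3 → D
  i=19: M-I =  4 → E
  i=20: V-G = 15 → P
  i=21: O-V = 19 → T
  i=22: U-H = 13 → N
  i=23: X-V =  2 → C
  i=24: T-F = 14 → O
  i=25: Z-T =  6 → G
  i=26: D-A =  3 → D
  i=27: N-J =  4 → E
  i=28: G-R = 15 → P
  i=29: V-C = 19 → T
  i=30: Y-L = 13 → N
  i=31: U-S =  2 → C
  i=32: O-A = 14 → O
  i=33: Z-T =  6 → G
  i=34: C-Z =  3 → D
  i=35: Q-M =  4 → E
  i=36: Q-B = 15 → P
  i=37: L-S = 19 → T
  i=38: Z-M = 13 → N
  i=39: T-R =  2 → C
  i=40: G-S = 14 → O
  i=41: X-R =  6 → G
  i=42: Z-W =  3 → D
  i=43: K-G =  4 → E
  i=44: Z-K = 15 → P
  i=45: W-D = 19 → T
  i=46: I-V = 13 → N
  shifts repeat with period 8: OGDEPTNC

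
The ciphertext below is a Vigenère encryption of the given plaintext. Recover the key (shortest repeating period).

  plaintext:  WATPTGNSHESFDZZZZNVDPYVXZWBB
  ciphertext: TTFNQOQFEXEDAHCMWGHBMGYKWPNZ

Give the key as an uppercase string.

  i= 0: T-W = 23 → X
  i= 1: T-A = 19 → T
  i= 2: F-T = 12 → M
  i= 3: N-P = 24 → Y
  i= 4: Q-T = 23 → X
  i= 5: O-G =  8 → I
  i= 6: Q-N =  3 → D
  i= 7: F-S = 13 → N
  i= 8: E-H = 23 → X
  i= 9: X-E = 19 → T
  i=10: E-S = 12 → M
  i=11: D-F = 24 → Y
  i=12: A-D = 23 → X
  i=13: H-Z =  8 → I
  i=14: C-Z =  3 → D
  i=15: M-Z = 13 → N
  i=16: W-Z = 23 → X
  i=17: G-N = 19 → T
  i=18: H-V = 12 → M
  i=19: B-D = 24 → Y
  i=20: M-P = 23 → X
  i=21: G-Y =  8 → I
  i=22: Y-V =  3 → D
  i=23: K-X = 13 → N
  i=24: W-Z = 23 → X
  i=25: P-W = 19 → T
  i=26: N-B = 12 → M
  i=27: Z-B = 24 → Y
  shifts repeat with period 8: XTMYXIDN

XTMYXIDN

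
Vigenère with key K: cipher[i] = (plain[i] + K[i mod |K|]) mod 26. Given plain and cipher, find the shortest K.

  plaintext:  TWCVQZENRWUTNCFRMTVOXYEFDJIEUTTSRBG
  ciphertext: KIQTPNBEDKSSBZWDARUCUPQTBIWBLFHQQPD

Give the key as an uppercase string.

RMOYZOX

  i= 0: K-T = 17 → R
  i= 1: I-W = 12 → M
  i= 2: Q-C = 14 → O
  i= 3: T-V = 24 → Y
  i= 4: P-Q = 25 → Z
  i= 5: N-Z = 14 → O
  i= 6: B-E = 23 → X
  i= 7: E-N = 17 → R
  i= 8: D-R = 12 → M
  i= 9: K-W = 14 → O
  i=10: S-U = 24 → Y
  i=11: S-T = 25 → Z
  i=12: B-N = 14 → O
  i=13: Z-C = 23 → X
  i=14: W-F = 17 → R
  i=15: D-R = 12 → M
  i=16: A-M = 14 → O
  i=17: R-T = 24 → Y
  i=18: U-V = 25 → Z
  i=19: C-O = 14 → O
  i=20: U-X = 23 → X
  i=21: P-Y = 17 → R
  i=22: Q-E = 12 → M
  i=23: T-F = 14 → O
  i=24: B-D = 24 → Y
  i=25: I-J = 25 → Z
  i=26: W-I = 14 → O
  i=27: B-E = 23 → X
  i=28: L-U = 17 → R
  i=29: F-T = 12 → M
  i=30: H-T = 14 → O
  i=31: Q-S = 24 → Y
  i=32: Q-R = 25 → Z
  i=33: P-B = 14 → O
  i=34: D-G = 23 → X
  shifts repeat with period 7: RMOYZOX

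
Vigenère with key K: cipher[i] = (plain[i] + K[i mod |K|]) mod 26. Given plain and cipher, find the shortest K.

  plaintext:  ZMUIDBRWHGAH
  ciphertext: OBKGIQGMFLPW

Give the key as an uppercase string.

PPQYF

  i= 0: O-Z = 15 → P
  i= 1: B-M = 15 → P
  i= 2: K-U = 16 → Q
  i= 3: G-I = 24 → Y
  i= 4: I-D =  5 → F
  i= 5: Q-B = 15 → P
  i= 6: G-R = 15 → P
  i= 7: M-W = 16 → Q
  i= 8: F-H = 24 → Y
  i= 9: L-G =  5 → F
  i=10: P-A = 15 → P
  i=11: W-H = 15 → P
  shifts repeat with period 5: PPQYF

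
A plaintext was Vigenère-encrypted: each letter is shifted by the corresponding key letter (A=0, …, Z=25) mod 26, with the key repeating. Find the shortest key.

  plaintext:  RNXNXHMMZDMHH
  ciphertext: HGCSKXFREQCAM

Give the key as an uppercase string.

QTFFN

  i= 0: H-R = 16 → Q
  i= 1: G-N = 19 → T
  i= 2: C-X =  5 → F
  i= 3: S-N =  5 → F
  i= 4: K-X = 13 → N
  i= 5: X-H = 16 → Q
  i= 6: F-M = 19 → T
  i= 7: R-M =  5 → F
  i= 8: E-Z =  5 → F
  i= 9: Q-D = 13 → N
  i=10: C-M = 16 → Q
  i=11: A-H = 19 → T
  i=12: M-H =  5 → F
  shifts repeat with period 5: QTFFN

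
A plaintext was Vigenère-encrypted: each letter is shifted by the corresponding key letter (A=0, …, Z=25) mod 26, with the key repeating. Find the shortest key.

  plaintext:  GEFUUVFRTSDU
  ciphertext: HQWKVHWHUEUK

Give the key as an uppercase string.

BMRQ

  i= 0: H-G =  1 → B
  i= 1: Q-E = 12 → M
  i= 2: W-F = 17 → R
  i= 3: K-U = 16 → Q
  i= 4: V-U =  1 → B
  i= 5: H-V = 12 → M
  i= 6: W-F = 17 → R
  i= 7: H-R = 16 → Q
  i= 8: U-T =  1 → B
  i= 9: E-S = 12 → M
  i=10: U-D = 17 → R
  i=11: K-U = 16 → Q
  shifts repeat with period 4: BMRQ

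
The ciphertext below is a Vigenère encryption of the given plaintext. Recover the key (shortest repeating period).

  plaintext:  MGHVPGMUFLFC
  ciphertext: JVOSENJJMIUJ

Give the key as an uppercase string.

  i= 0: J-M = 23 → X
  i= 1: V-G = 15 → P
  i= 2: O-H =  7 → H
  i= 3: S-V = 23 → X
  i= 4: E-P = 15 → P
  i= 5: N-G =  7 → H
  i= 6: J-M = 23 → X
  i= 7: J-U = 15 → P
  i= 8: M-F =  7 → H
  i= 9: I-L = 23 → X
  i=10: U-F = 15 → P
  i=11: J-C =  7 → H
  shifts repeat with period 3: XPH

XPH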